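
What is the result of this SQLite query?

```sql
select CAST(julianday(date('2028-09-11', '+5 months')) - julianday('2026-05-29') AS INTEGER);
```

Adding +5 months to 2028-09-11 gives 2029-02-11.
2 days remain in May 2026 after the 29th (31 − 29).
Full months from June 2026 through January 2029 contribute their day counts.
Then 11 days into February 2029.
Total: 2 + 30 + 31 + 31 + 30 + 31 + 30 + 31 + 31 + 28 + 31 + 30 + 31 + 30 + 31 + 31 + 30 + 31 + 30 + 31 + 31 + 29 + 31 + 30 + 31 + 30 + 31 + 31 + 30 + 31 + 30 + 31 + 31 + 11 = 989.

989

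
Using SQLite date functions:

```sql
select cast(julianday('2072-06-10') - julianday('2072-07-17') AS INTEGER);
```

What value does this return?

-37

20 days remain in June 2072 after the 10th (30 − 10).
Then 17 days into July 2072.
Total: 20 + 17 = 37.
The subtraction is earlier − later, so the result is −37 → -37.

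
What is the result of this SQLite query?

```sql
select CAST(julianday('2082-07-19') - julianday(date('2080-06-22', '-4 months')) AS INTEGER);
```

Adding -4 months to 2080-06-22 gives 2080-02-22.
7 days remain in February 2080 after the 22nd (29 − 22).
Full months from March 2080 through June 2082 contribute their day counts.
Then 19 days into July 2082.
Total: 7 + 31 + 30 + 31 + 30 + 31 + 31 + 30 + 31 + 30 + 31 + 31 + 28 + 31 + 30 + 31 + 30 + 31 + 31 + 30 + 31 + 30 + 31 + 31 + 28 + 31 + 30 + 31 + 30 + 19 = 878.

878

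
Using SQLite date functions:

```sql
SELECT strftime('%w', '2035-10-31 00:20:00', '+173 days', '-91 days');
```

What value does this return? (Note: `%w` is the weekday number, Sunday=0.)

First apply '+173 days', '-91 days': 2035-10-31 00:20:00 → 2036-01-21 00:20:00.
2036-01-21 is a Monday; with Sunday=0 that is 1.

1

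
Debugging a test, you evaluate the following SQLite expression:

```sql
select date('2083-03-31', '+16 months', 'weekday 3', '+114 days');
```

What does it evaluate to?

Adding +16 months to 2083-03-31 gives 2084-07-31.
`weekday 3` advances to the next Wednesday; 2084-07-31 is a Monday, so it moves forward to 2084-08-02.
Applying '+114 days' to 2084-08-02: counting 114 days forward gives 2084-11-24.

2084-11-24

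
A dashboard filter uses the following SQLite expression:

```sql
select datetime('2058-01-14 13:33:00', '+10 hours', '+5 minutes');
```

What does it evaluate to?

2058-01-14 23:38:00

+10 hours from 2058-01-14 13:33:00 is 2058-01-14 23:33:00.
+5 minutes from 2058-01-14 23:33:00 is 2058-01-14 23:38:00.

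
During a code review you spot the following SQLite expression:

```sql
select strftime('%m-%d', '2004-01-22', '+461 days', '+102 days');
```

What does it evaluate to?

First apply '+461 days', '+102 days': 2004-01-22 → 2005-08-07.
`%m-%d` extracts the month-day: 08-07.

08-07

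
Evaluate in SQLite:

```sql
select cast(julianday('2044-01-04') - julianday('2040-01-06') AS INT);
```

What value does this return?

25 days remain in January 2040 after the 6th (31 − 6).
Full months from February 2040 through December 2043 contribute their day counts.
Then 4 days into January 2044.
Total: 25 + 29 + 31 + 30 + 31 + 30 + 31 + 31 + 30 + 31 + 30 + 31 + 31 + 28 + 31 + 30 + 31 + 30 + 31 + 31 + 30 + 31 + 30 + 31 + 31 + 28 + 31 + 30 + 31 + 30 + 31 + 31 + 30 + 31 + 30 + 31 + 31 + 28 + 31 + 30 + 31 + 30 + 31 + 31 + 30 + 31 + 30 + 31 + 4 = 1459.

1459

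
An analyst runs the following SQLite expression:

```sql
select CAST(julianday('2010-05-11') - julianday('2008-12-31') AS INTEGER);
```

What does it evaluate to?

496

0 days remain in December 2008 after the 31st (31 − 31).
Full months from January 2009 through April 2010 contribute their day counts.
Then 11 days into May 2010.
Total: 0 + 31 + 28 + 31 + 30 + 31 + 30 + 31 + 31 + 30 + 31 + 30 + 31 + 31 + 28 + 31 + 30 + 11 = 496.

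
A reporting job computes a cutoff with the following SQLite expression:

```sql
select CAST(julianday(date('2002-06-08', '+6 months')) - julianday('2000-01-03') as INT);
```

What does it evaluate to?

Adding +6 months to 2002-06-08 gives 2002-12-08.
28 days remain in January 2000 after the 3rd (31 − 3).
Full months from February 2000 through November 2002 contribute their day counts.
Then 8 days into December 2002.
Total: 28 + 29 + 31 + 30 + 31 + 30 + 31 + 31 + 30 + 31 + 30 + 31 + 31 + 28 + 31 + 30 + 31 + 30 + 31 + 31 + 30 + 31 + 30 + 31 + 31 + 28 + 31 + 30 + 31 + 30 + 31 + 31 + 30 + 31 + 30 + 8 = 1070.

1070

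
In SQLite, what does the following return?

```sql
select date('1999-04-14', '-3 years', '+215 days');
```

1996-11-15

Adding -3 years to 1999-04-14 gives 1996-04-14.
Applying '+215 days' to 1996-04-14: counting 215 days forward gives 1996-11-15.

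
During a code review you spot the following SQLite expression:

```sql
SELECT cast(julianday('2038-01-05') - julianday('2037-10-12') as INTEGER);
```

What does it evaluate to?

19 days remain in October 2037 after the 12th (31 − 12).
November 2037: 30 days.
December 2037: 31 days.
Then 5 days into January 2038.
Total: 19 + 30 + 31 + 5 = 85.

85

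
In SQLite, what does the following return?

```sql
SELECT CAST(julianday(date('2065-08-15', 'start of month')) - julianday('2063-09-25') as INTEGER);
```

`start of month` rewinds 2065-08-15 to 2065-08-01.
5 days remain in September 2063 after the 25th (30 − 25).
Full months from October 2063 through July 2065 contribute their day counts.
Then 1 day into August 2065.
Total: 5 + 31 + 30 + 31 + 31 + 29 + 31 + 30 + 31 + 30 + 31 + 31 + 30 + 31 + 30 + 31 + 31 + 28 + 31 + 30 + 31 + 30 + 31 + 1 = 676.

676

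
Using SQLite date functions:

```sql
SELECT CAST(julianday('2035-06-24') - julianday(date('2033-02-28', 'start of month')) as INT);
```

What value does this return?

`start of month` rewinds 2033-02-28 to 2033-02-01.
27 days remain in February 2033 after the 1st (28 − 1).
Full months from March 2033 through May 2035 contribute their day counts.
Then 24 days into June 2035.
Total: 27 + 31 + 30 + 31 + 30 + 31 + 31 + 30 + 31 + 30 + 31 + 31 + 28 + 31 + 30 + 31 + 30 + 31 + 31 + 30 + 31 + 30 + 31 + 31 + 28 + 31 + 30 + 31 + 24 = 873.

873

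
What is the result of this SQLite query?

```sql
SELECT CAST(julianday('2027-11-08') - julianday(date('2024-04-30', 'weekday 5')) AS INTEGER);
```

`weekday 5` advances to the next Friday; 2024-04-30 is a Tuesday, so it moves forward to 2024-05-03.
28 days remain in May 2024 after the 3rd (31 − 3).
Full months from June 2024 through October 2027 contribute their day counts.
Then 8 days into November 2027.
Total: 28 + 30 + 31 + 31 + 30 + 31 + 30 + 31 + 31 + 28 + 31 + 30 + 31 + 30 + 31 + 31 + 30 + 31 + 30 + 31 + 31 + 28 + 31 + 30 + 31 + 30 + 31 + 31 + 30 + 31 + 30 + 31 + 31 + 28 + 31 + 30 + 31 + 30 + 31 + 31 + 30 + 31 + 8 = 1284.

1284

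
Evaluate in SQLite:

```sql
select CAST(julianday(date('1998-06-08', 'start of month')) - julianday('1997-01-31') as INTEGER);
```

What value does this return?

`start of month` rewinds 1998-06-08 to 1998-06-01.
0 days remain in January 1997 after the 31st (31 − 31).
Full months from February 1997 through May 1998 contribute their day counts.
Then 1 day into June 1998.
Total: 0 + 28 + 31 + 30 + 31 + 30 + 31 + 31 + 30 + 31 + 30 + 31 + 31 + 28 + 31 + 30 + 31 + 1 = 486.

486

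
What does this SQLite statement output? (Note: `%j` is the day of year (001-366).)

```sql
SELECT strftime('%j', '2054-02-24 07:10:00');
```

055

Day-of-year for 2054-02-24: days since 2054-01-01 inclusive = 55, zero-padded to 055.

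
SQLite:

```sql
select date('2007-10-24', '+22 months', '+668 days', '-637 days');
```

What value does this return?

2009-09-24

Adding +22 months to 2007-10-24 gives 2009-08-24.
Applying '+668 days' to 2009-08-24: counting 668 days forward gives 2011-06-23.
Applying '-637 days' to 2011-06-23: counting 637 days back gives 2009-09-24.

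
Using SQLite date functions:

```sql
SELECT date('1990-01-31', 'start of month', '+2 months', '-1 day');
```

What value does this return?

`start of month` rewinds 1990-01-31 to 1990-01-01.
Adding +2 months to 1990-01-01 gives 1990-03-01.
Going back 1 day from 1990-03-01 reaches 1990-02-28 (last day of February, 28 days).

1990-02-28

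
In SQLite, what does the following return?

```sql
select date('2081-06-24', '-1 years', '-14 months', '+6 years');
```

Adding -1 year to 2081-06-24 gives 2080-06-24.
Adding -14 months to 2080-06-24 gives 2079-04-24.
Adding +6 years to 2079-04-24 gives 2085-04-24.

2085-04-24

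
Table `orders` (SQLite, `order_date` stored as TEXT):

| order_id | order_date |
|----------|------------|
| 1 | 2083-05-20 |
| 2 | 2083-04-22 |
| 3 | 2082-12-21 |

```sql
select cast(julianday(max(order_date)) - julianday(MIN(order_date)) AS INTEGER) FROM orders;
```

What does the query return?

150

MIN = 2082-12-21, MAX = 2083-05-20.
10 days remain in December 2082 after the 21st (31 − 21).
January 2083: 31 days.
February 2083: 28 days.
March 2083: 31 days.
April 2083: 30 days.
Then 20 days into May 2083.
Total: 10 + 31 + 28 + 31 + 30 + 20 = 150.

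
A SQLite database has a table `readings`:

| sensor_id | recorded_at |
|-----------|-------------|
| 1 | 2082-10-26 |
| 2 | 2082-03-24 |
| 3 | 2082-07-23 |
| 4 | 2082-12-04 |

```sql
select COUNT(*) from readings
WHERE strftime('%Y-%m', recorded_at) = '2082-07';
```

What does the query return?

Rows with year-month 2082-07: 2082-07-23 → 1.

1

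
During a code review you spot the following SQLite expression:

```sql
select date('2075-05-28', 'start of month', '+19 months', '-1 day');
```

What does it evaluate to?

2076-11-30

`start of month` rewinds 2075-05-28 to 2075-05-01.
Adding +19 months to 2075-05-01 gives 2076-12-01.
Going back 1 day from 2076-12-01 reaches 2076-11-30 (last day of November, 30 days).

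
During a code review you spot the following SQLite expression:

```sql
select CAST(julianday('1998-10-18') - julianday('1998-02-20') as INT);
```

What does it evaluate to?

240

8 days remain in February 1998 after the 20th (28 − 20).
Full months from March 1998 through September 1998 contribute their day counts.
Then 18 days into October 1998.
Total: 8 + 31 + 30 + 31 + 30 + 31 + 31 + 30 + 18 = 240.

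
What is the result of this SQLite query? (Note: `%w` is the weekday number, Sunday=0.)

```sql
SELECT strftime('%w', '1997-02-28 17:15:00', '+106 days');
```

First apply '+106 days': 1997-02-28 17:15:00 → 1997-06-14 17:15:00.
1997-06-14 is a Saturday; with Sunday=0 that is 6.

6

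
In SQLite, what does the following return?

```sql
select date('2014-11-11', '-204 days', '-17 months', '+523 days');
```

Applying '-204 days' to 2014-11-11: counting 204 days back gives 2014-04-21.
Adding -17 months to 2014-04-21 gives 2012-11-21.
Applying '+523 days' to 2012-11-21: counting 523 days forward gives 2014-04-28.

2014-04-28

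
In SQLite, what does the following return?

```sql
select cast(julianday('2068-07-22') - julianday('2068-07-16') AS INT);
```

Both dates are in July 2068: 22 − 16 = 6.

6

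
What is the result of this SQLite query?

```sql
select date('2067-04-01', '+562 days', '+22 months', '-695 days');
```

2068-09-18

Applying '+562 days' to 2067-04-01: counting 562 days forward gives 2068-10-14.
Adding +22 months to 2068-10-14 gives 2070-08-14.
Applying '-695 days' to 2070-08-14: counting 695 days back gives 2068-09-18.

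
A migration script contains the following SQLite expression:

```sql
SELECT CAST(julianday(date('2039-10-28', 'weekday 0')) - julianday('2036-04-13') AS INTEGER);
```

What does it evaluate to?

`weekday 0` advances to the next Sunday; 2039-10-28 is a Friday, so it moves forward to 2039-10-30.
17 days remain in April 2036 after the 13th (30 − 13).
Full months from May 2036 through September 2039 contribute their day counts.
Then 30 days into October 2039.
Total: 17 + 31 + 30 + 31 + 31 + 30 + 31 + 30 + 31 + 31 + 28 + 31 + 30 + 31 + 30 + 31 + 31 + 30 + 31 + 30 + 31 + 31 + 28 + 31 + 30 + 31 + 30 + 31 + 31 + 30 + 31 + 30 + 31 + 31 + 28 + 31 + 30 + 31 + 30 + 31 + 31 + 30 + 30 = 1295.

1295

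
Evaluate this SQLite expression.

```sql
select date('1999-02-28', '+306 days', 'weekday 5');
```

1999-12-31

Applying '+306 days' to 1999-02-28: counting 306 days forward gives 1999-12-31.
`weekday 5` advances to the next Friday; 1999-12-31 is already a Friday, so it stays at 1999-12-31.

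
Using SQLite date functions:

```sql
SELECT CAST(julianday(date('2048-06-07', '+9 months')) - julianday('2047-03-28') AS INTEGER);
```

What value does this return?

Adding +9 months to 2048-06-07 gives 2049-03-07.
3 days remain in March 2047 after the 28th (31 − 28).
Full months from April 2047 through February 2049 contribute their day counts.
Then 7 days into March 2049.
Total: 3 + 30 + 31 + 30 + 31 + 31 + 30 + 31 + 30 + 31 + 31 + 29 + 31 + 30 + 31 + 30 + 31 + 31 + 30 + 31 + 30 + 31 + 31 + 28 + 7 = 710.

710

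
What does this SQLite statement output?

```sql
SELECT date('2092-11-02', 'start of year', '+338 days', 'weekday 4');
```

`start of year` rewinds 2092-11-02 to 2092-01-01.
Applying '+338 days' to 2092-01-01: counting 338 days forward gives 2092-12-04.
`weekday 4` advances to the next Thursday; 2092-12-04 is already a Thursday, so it stays at 2092-12-04.

2092-12-04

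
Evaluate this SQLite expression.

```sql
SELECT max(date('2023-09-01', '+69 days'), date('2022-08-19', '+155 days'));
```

2023-11-09

date('2023-09-01', '+69 days') → 2023-11-09.
date('2022-08-19', '+155 days') → 2023-01-21.
Later of the two is 2023-11-09.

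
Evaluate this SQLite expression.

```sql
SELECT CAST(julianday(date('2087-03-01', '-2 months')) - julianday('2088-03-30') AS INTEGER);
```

Adding -2 months to 2087-03-01 gives 2087-01-01.
30 days remain in January 2087 after the 1st (31 − 1).
Full months from February 2087 through February 2088 contribute their day counts.
Then 30 days into March 2088.
Total: 30 + 28 + 31 + 30 + 31 + 30 + 31 + 31 + 30 + 31 + 30 + 31 + 31 + 29 + 30 = 454.
The subtraction is earlier − later, so the result is −454 → -454.

-454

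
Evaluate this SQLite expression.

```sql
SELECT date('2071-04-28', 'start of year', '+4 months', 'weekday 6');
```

2071-05-02

`start of year` rewinds 2071-04-28 to 2071-01-01.
Adding +4 months to 2071-01-01 gives 2071-05-01.
`weekday 6` advances to the next Saturday; 2071-05-01 is a Friday, so it moves forward to 2071-05-02.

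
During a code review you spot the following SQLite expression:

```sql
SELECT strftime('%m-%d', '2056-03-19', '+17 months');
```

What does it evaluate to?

08-19

First apply '+17 months': 2056-03-19 → 2057-08-19.
`%m-%d` extracts the month-day: 08-19.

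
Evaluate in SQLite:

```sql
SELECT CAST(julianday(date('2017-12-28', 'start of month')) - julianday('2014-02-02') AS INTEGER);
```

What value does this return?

1398

`start of month` rewinds 2017-12-28 to 2017-12-01.
26 days remain in February 2014 after the 2nd (28 − 2).
Full months from March 2014 through November 2017 contribute their day counts.
Then 1 day into December 2017.
Total: 26 + 31 + 30 + 31 + 30 + 31 + 31 + 30 + 31 + 30 + 31 + 31 + 28 + 31 + 30 + 31 + 30 + 31 + 31 + 30 + 31 + 30 + 31 + 31 + 29 + 31 + 30 + 31 + 30 + 31 + 31 + 30 + 31 + 30 + 31 + 31 + 28 + 31 + 30 + 31 + 30 + 31 + 31 + 30 + 31 + 30 + 1 = 1398.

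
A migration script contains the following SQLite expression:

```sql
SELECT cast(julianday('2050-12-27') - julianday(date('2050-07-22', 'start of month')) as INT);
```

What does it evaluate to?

`start of month` rewinds 2050-07-22 to 2050-07-01.
30 days remain in July 2050 after the 1st (31 − 1).
August 2050: 31 days.
September 2050: 30 days.
October 2050: 31 days.
November 2050: 30 days.
Then 27 days into December 2050.
Total: 30 + 31 + 30 + 31 + 30 + 27 = 179.

179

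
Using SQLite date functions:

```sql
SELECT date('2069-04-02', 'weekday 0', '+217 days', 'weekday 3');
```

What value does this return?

`weekday 0` advances to the next Sunday; 2069-04-02 is a Tuesday, so it moves forward to 2069-04-07.
Applying '+217 days' to 2069-04-07: counting 217 days forward gives 2069-11-10.
`weekday 3` advances to the next Wednesday; 2069-11-10 is a Sunday, so it moves forward to 2069-11-13.

2069-11-13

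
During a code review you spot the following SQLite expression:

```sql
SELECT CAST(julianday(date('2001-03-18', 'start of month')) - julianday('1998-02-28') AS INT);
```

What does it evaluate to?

`start of month` rewinds 2001-03-18 to 2001-03-01.
0 days remain in February 1998 after the 28th (28 − 28).
Full months from March 1998 through February 2001 contribute their day counts.
Then 1 day into March 2001.
Total: 0 + 31 + 30 + 31 + 30 + 31 + 31 + 30 + 31 + 30 + 31 + 31 + 28 + 31 + 30 + 31 + 30 + 31 + 31 + 30 + 31 + 30 + 31 + 31 + 29 + 31 + 30 + 31 + 30 + 31 + 31 + 30 + 31 + 30 + 31 + 31 + 28 + 1 = 1097.

1097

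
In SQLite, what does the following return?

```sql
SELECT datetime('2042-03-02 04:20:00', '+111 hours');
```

+111 hours from 2042-03-02 04:20:00 is 2042-03-06 19:20:00 (crosses midnight).

2042-03-06 19:20:00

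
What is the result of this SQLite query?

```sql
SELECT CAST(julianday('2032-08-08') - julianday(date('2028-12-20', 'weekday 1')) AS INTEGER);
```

1322

`weekday 1` advances to the next Monday; 2028-12-20 is a Wednesday, so it moves forward to 2028-12-25.
6 days remain in December 2028 after the 25th (31 − 25).
Full months from January 2029 through July 2032 contribute their day counts.
Then 8 days into August 2032.
Total: 6 + 31 + 28 + 31 + 30 + 31 + 30 + 31 + 31 + 30 + 31 + 30 + 31 + 31 + 28 + 31 + 30 + 31 + 30 + 31 + 31 + 30 + 31 + 30 + 31 + 31 + 28 + 31 + 30 + 31 + 30 + 31 + 31 + 30 + 31 + 30 + 31 + 31 + 29 + 31 + 30 + 31 + 30 + 31 + 8 = 1322.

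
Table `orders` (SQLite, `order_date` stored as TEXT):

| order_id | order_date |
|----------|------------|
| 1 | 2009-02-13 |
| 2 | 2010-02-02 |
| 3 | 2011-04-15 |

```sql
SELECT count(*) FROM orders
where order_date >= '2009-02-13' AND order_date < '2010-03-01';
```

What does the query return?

Rows in [2009-02-13, 2010-03-01): 2009-02-13, 2010-02-02 → 2 rows.

2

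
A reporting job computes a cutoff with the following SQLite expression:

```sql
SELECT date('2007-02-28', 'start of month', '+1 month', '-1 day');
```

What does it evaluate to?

2007-02-28

`start of month` rewinds 2007-02-28 to 2007-02-01.
Adding +1 month to 2007-02-01 gives 2007-03-01.
Going back 1 day from 2007-03-01 reaches 2007-02-28 (last day of February, 28 days).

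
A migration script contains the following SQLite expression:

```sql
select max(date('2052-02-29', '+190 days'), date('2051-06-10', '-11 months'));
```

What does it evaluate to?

2052-09-06

date('2052-02-29', '+190 days') → 2052-09-06.
date('2051-06-10', '-11 months') → 2050-07-10.
Later of the two is 2052-09-06.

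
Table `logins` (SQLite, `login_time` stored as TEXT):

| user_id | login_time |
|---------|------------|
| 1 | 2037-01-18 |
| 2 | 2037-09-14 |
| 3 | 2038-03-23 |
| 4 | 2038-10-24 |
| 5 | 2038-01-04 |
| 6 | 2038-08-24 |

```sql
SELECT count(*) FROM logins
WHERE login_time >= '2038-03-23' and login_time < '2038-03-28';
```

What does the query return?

Rows in [2038-03-23, 2038-03-28): 2038-03-23 → 1 row.

1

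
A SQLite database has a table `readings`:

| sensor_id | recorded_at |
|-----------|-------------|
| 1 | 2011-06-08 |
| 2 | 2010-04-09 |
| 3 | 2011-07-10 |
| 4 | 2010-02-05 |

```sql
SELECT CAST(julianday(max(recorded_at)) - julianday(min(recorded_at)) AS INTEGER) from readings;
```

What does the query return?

MIN = 2010-02-05, MAX = 2011-07-10.
23 days remain in February 2010 after the 5th (28 − 5).
Full months from March 2010 through June 2011 contribute their day counts.
Then 10 days into July 2011.
Total: 23 + 31 + 30 + 31 + 30 + 31 + 31 + 30 + 31 + 30 + 31 + 31 + 28 + 31 + 30 + 31 + 30 + 10 = 520.

520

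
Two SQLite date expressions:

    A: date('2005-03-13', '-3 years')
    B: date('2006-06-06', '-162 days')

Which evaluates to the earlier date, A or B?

A = 2002-03-13.
B = 2005-12-26.
A is earlier.

A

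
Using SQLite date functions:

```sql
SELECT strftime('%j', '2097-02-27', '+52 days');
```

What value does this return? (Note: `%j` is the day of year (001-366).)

110

First apply '+52 days': 2097-02-27 → 2097-04-20.
Day-of-year for 2097-04-20: days since 2097-01-01 inclusive = 110, zero-padded to 110.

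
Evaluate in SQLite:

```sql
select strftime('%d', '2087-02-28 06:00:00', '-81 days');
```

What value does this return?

First apply '-81 days': 2087-02-28 06:00:00 → 2086-12-09 06:00:00.
`%d` extracts the 2-digit day of month: 09.

09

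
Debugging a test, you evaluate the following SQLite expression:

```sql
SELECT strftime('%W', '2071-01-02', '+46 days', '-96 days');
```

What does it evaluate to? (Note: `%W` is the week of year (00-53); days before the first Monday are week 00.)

First apply '+46 days', '-96 days': 2071-01-02 → 2070-11-13.
2070-11-13 is a Thursday. SQLite's %W counts Mondays since the year started; the result is 45.

45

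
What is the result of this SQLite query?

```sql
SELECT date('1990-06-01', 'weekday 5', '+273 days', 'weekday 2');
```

`weekday 5` advances to the next Friday; 1990-06-01 is already a Friday, so it stays at 1990-06-01.
Applying '+273 days' to 1990-06-01: counting 273 days forward gives 1991-03-01.
`weekday 2` advances to the next Tuesday; 1991-03-01 is a Friday, so it moves forward to 1991-03-05.

1991-03-05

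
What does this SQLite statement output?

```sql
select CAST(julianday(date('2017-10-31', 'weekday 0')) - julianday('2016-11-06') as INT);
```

364

`weekday 0` advances to the next Sunday; 2017-10-31 is a Tuesday, so it moves forward to 2017-11-05.
24 days remain in November 2016 after the 6th (30 − 6).
Full months from December 2016 through October 2017 contribute their day counts.
Then 5 days into November 2017.
Total: 24 + 31 + 31 + 28 + 31 + 30 + 31 + 30 + 31 + 31 + 30 + 31 + 5 = 364.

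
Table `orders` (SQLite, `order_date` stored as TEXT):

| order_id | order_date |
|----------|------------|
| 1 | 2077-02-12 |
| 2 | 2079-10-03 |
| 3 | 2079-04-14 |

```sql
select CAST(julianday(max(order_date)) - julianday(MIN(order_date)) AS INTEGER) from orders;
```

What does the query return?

MIN = 2077-02-12, MAX = 2079-10-03.
16 days remain in February 2077 after the 12th (28 − 12).
Full months from March 2077 through September 2079 contribute their day counts.
Then 3 days into October 2079.
Total: 16 + 31 + 30 + 31 + 30 + 31 + 31 + 30 + 31 + 30 + 31 + 31 + 28 + 31 + 30 + 31 + 30 + 31 + 31 + 30 + 31 + 30 + 31 + 31 + 28 + 31 + 30 + 31 + 30 + 31 + 31 + 30 + 3 = 963.

963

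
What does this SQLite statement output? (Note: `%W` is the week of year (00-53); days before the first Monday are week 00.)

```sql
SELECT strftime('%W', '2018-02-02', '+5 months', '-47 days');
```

20

First apply '+5 months', '-47 days': 2018-02-02 → 2018-05-16.
2018-05-16 is a Wednesday. SQLite's %W counts Mondays since the year started; the result is 20.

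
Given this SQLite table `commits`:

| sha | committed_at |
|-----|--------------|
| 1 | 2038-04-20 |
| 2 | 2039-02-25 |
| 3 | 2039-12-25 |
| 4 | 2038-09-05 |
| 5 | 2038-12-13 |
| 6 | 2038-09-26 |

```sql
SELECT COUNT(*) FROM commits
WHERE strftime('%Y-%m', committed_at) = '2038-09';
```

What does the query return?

2

Rows with year-month 2038-09: 2038-09-05, 2038-09-26 → 2.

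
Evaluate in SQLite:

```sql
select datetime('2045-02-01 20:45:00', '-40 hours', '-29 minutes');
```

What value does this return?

2045-01-31 04:16:00

-40 hours from 2045-02-01 20:45:00 is 2045-01-31 04:45:00 (crosses midnight).
-29 minutes from 2045-01-31 04:45:00 is 2045-01-31 04:16:00.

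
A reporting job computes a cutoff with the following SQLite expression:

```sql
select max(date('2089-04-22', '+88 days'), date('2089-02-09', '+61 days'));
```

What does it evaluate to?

date('2089-04-22', '+88 days') → 2089-07-19.
date('2089-02-09', '+61 days') → 2089-04-11.
Later of the two is 2089-07-19.

2089-07-19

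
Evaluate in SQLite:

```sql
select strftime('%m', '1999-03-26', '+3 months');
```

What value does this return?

First apply '+3 months': 1999-03-26 → 1999-06-26.
`%m` extracts the 2-digit month (01-12): 06.

06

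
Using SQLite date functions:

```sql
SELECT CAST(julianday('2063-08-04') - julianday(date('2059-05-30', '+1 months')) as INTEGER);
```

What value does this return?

1496

Adding +1 month to 2059-05-30 gives 2059-06-30.
0 days remain in June 2059 after the 30th (30 − 30).
Full months from July 2059 through July 2063 contribute their day counts.
Then 4 days into August 2063.
Total: 0 + 31 + 31 + 30 + 31 + 30 + 31 + 31 + 29 + 31 + 30 + 31 + 30 + 31 + 31 + 30 + 31 + 30 + 31 + 31 + 28 + 31 + 30 + 31 + 30 + 31 + 31 + 30 + 31 + 30 + 31 + 31 + 28 + 31 + 30 + 31 + 30 + 31 + 31 + 30 + 31 + 30 + 31 + 31 + 28 + 31 + 30 + 31 + 30 + 31 + 4 = 1496.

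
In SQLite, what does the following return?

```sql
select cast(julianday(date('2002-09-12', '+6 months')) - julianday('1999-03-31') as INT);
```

1442

Adding +6 months to 2002-09-12 gives 2003-03-12.
0 days remain in March 1999 after the 31st (31 − 31).
Full months from April 1999 through February 2003 contribute their day counts.
Then 12 days into March 2003.
Total: 0 + 30 + 31 + 30 + 31 + 31 + 30 + 31 + 30 + 31 + 31 + 29 + 31 + 30 + 31 + 30 + 31 + 31 + 30 + 31 + 30 + 31 + 31 + 28 + 31 + 30 + 31 + 30 + 31 + 31 + 30 + 31 + 30 + 31 + 31 + 28 + 31 + 30 + 31 + 30 + 31 + 31 + 30 + 31 + 30 + 31 + 31 + 28 + 12 = 1442.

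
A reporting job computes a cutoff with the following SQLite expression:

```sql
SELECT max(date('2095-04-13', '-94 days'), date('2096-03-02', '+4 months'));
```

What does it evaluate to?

date('2095-04-13', '-94 days') → 2095-01-09.
date('2096-03-02', '+4 months') → 2096-07-02.
Later of the two is 2096-07-02.

2096-07-02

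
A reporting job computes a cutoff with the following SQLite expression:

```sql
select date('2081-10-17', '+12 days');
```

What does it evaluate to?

Advancing 12 more days within October lands on 2081-10-29.

2081-10-29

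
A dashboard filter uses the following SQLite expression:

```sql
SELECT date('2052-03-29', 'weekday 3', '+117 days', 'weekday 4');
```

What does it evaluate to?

2052-08-01

`weekday 3` advances to the next Wednesday; 2052-03-29 is a Friday, so it moves forward to 2052-04-03.
Applying '+117 days' to 2052-04-03: counting 117 days forward gives 2052-07-29.
`weekday 4` advances to the next Thursday; 2052-07-29 is a Monday, so it moves forward to 2052-08-01.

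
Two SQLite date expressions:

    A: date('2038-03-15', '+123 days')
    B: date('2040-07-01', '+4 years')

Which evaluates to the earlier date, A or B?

A

A = 2038-07-16.
B = 2044-07-01.
A is earlier.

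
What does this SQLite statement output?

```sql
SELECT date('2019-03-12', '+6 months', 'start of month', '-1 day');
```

Adding +6 months to 2019-03-12 gives 2019-09-12.
`start of month` rewinds 2019-09-12 to 2019-09-01.
Going back 1 day from 2019-09-01 reaches 2019-08-31 (last day of August, 31 days).

2019-08-31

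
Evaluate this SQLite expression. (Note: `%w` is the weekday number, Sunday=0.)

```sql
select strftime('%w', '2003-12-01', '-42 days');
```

First apply '-42 days': 2003-12-01 → 2003-10-20.
2003-10-20 is a Monday; with Sunday=0 that is 1.

1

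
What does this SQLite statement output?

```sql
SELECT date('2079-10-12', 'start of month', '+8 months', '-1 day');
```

2080-05-31

`start of month` rewinds 2079-10-12 to 2079-10-01.
Adding +8 months to 2079-10-01 gives 2080-06-01.
Going back 1 day from 2080-06-01 reaches 2080-05-31 (last day of May, 31 days).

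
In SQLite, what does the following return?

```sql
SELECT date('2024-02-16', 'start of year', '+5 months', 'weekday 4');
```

`start of year` rewinds 2024-02-16 to 2024-01-01.
Adding +5 months to 2024-01-01 gives 2024-06-01.
`weekday 4` advances to the next Thursday; 2024-06-01 is a Saturday, so it moves forward to 2024-06-06.

2024-06-06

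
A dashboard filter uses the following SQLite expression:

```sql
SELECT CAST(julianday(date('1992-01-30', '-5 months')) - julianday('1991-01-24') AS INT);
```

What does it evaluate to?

Adding -5 months to 1992-01-30 gives 1991-08-30.
7 days remain in January 1991 after the 24th (31 − 24).
Full months from February 1991 through July 1991 contribute their day counts.
Then 30 days into August 1991.
Total: 7 + 28 + 31 + 30 + 31 + 30 + 31 + 30 = 218.

218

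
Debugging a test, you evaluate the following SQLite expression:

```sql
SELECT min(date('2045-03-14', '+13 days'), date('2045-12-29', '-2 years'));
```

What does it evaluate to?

2043-12-29

date('2045-03-14', '+13 days') → 2045-03-27.
date('2045-12-29', '-2 years') → 2043-12-29.
Earlier of the two is 2043-12-29.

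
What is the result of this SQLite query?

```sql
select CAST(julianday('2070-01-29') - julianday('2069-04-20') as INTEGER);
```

284

10 days remain in April 2069 after the 20th (30 − 20).
Full months from May 2069 through December 2069 contribute their day counts.
Then 29 days into January 2070.
Total: 10 + 31 + 30 + 31 + 31 + 30 + 31 + 30 + 31 + 29 = 284.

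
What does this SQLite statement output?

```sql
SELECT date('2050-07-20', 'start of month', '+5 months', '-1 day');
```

2050-11-30

`start of month` rewinds 2050-07-20 to 2050-07-01.
Adding +5 months to 2050-07-01 gives 2050-12-01.
Going back 1 day from 2050-12-01 reaches 2050-11-30 (last day of November, 30 days).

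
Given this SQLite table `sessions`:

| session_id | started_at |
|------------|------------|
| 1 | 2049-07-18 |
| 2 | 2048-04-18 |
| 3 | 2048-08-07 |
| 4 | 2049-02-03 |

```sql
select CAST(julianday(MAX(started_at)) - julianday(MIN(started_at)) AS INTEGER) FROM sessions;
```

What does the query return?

MIN = 2048-04-18, MAX = 2049-07-18.
12 days remain in April 2048 after the 18th (30 − 18).
Full months from May 2048 through June 2049 contribute their day counts.
Then 18 days into July 2049.
Total: 12 + 31 + 30 + 31 + 31 + 30 + 31 + 30 + 31 + 31 + 28 + 31 + 30 + 31 + 30 + 18 = 456.

456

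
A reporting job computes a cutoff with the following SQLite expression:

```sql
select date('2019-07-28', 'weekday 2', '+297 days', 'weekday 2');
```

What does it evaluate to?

`weekday 2` advances to the next Tuesday; 2019-07-28 is a Sunday, so it moves forward to 2019-07-30.
Applying '+297 days' to 2019-07-30: counting 297 days forward gives 2020-05-22.
`weekday 2` advances to the next Tuesday; 2020-05-22 is a Friday, so it moves forward to 2020-05-26.

2020-05-26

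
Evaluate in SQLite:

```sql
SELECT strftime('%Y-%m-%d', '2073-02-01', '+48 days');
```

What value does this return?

2073-03-21

First apply '+48 days': 2073-02-01 → 2073-03-21.
`%Y-%m-%d` extracts the ISO date: 2073-03-21.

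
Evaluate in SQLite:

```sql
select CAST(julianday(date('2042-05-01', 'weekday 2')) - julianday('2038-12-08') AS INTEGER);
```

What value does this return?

`weekday 2` advances to the next Tuesday; 2042-05-01 is a Thursday, so it moves forward to 2042-05-06.
23 days remain in December 2038 after the 8th (31 − 8).
Full months from January 2039 through April 2042 contribute their day counts.
Then 6 days into May 2042.
Total: 23 + 31 + 28 + 31 + 30 + 31 + 30 + 31 + 31 + 30 + 31 + 30 + 31 + 31 + 29 + 31 + 30 + 31 + 30 + 31 + 31 + 30 + 31 + 30 + 31 + 31 + 28 + 31 + 30 + 31 + 30 + 31 + 31 + 30 + 31 + 30 + 31 + 31 + 28 + 31 + 30 + 6 = 1245.

1245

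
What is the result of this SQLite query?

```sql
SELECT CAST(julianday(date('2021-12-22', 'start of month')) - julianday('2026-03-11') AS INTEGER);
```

-1561

`start of month` rewinds 2021-12-22 to 2021-12-01.
30 days remain in December 2021 after the 1st (31 − 1).
Full months from January 2022 through February 2026 contribute their day counts.
Then 11 days into March 2026.
Total: 30 + 31 + 28 + 31 + 30 + 31 + 30 + 31 + 31 + 30 + 31 + 30 + 31 + 31 + 28 + 31 + 30 + 31 + 30 + 31 + 31 + 30 + 31 + 30 + 31 + 31 + 29 + 31 + 30 + 31 + 30 + 31 + 31 + 30 + 31 + 30 + 31 + 31 + 28 + 31 + 30 + 31 + 30 + 31 + 31 + 30 + 31 + 30 + 31 + 31 + 28 + 11 = 1561.
The subtraction is earlier − later, so the result is −1561 → -1561.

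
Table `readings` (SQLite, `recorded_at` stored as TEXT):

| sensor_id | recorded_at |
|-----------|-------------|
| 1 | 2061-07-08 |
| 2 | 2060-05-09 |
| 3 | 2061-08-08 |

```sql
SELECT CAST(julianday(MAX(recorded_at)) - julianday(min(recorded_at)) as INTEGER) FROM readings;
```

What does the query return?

MIN = 2060-05-09, MAX = 2061-08-08.
22 days remain in May 2060 after the 9th (31 − 9).
Full months from June 2060 through July 2061 contribute their day counts.
Then 8 days into August 2061.
Total: 22 + 30 + 31 + 31 + 30 + 31 + 30 + 31 + 31 + 28 + 31 + 30 + 31 + 30 + 31 + 8 = 456.

456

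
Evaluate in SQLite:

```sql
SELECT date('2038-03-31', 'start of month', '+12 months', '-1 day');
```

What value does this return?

`start of month` rewinds 2038-03-31 to 2038-03-01.
Adding +12 months to 2038-03-01 gives 2039-03-01.
Going back 1 day from 2039-03-01 reaches 2039-02-28 (last day of February, 28 days).

2039-02-28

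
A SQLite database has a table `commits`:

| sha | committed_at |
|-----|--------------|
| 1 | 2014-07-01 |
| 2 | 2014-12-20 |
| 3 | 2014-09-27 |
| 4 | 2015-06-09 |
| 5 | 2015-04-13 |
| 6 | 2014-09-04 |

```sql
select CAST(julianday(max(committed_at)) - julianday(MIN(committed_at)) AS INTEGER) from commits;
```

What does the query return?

343

MIN = 2014-07-01, MAX = 2015-06-09.
30 days remain in July 2014 after the 1st (31 − 1).
Full months from August 2014 through May 2015 contribute their day counts.
Then 9 days into June 2015.
Total: 30 + 31 + 30 + 31 + 30 + 31 + 31 + 28 + 31 + 30 + 31 + 9 = 343.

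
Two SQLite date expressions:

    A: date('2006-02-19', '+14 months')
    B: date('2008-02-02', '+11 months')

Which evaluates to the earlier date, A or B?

A

A = 2007-04-19.
B = 2009-01-02.
A is earlier.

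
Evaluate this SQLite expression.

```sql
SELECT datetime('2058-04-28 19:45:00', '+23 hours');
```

+23 hours from 2058-04-28 19:45:00 is 2058-04-29 18:45:00 (crosses midnight).

2058-04-29 18:45:00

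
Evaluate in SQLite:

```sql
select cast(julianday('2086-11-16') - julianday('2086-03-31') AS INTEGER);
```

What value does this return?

230

0 days remain in March 2086 after the 31st (31 − 31).
Full months from April 2086 through October 2086 contribute their day counts.
Then 16 days into November 2086.
Total: 0 + 30 + 31 + 30 + 31 + 31 + 30 + 31 + 16 = 230.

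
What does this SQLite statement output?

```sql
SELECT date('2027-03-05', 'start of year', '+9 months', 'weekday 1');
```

2027-10-04

`start of year` rewinds 2027-03-05 to 2027-01-01.
Adding +9 months to 2027-01-01 gives 2027-10-01.
`weekday 1` advances to the next Monday; 2027-10-01 is a Friday, so it moves forward to 2027-10-04.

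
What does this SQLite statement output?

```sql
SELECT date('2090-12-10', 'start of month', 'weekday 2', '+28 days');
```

`start of month` rewinds 2090-12-10 to 2090-12-01.
`weekday 2` advances to the next Tuesday; 2090-12-01 is a Friday, so it moves forward to 2090-12-05.
December 2090 has 31 days; 26 remain after the 5th, so 27 days reach 2091-01-01.
Advancing 1 more day within January lands on 2091-01-02.

2091-01-02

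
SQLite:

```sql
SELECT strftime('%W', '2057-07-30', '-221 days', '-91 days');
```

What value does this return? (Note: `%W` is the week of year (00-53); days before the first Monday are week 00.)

38

First apply '-221 days', '-91 days': 2057-07-30 → 2056-09-21.
2056-09-21 is a Thursday. SQLite's %W counts Mondays since the year started; the result is 38.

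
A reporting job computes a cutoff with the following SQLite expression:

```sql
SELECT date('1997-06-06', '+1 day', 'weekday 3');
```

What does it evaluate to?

Advancing 1 more day within June lands on 1997-06-07.
`weekday 3` advances to the next Wednesday; 1997-06-07 is a Saturday, so it moves forward to 1997-06-11.

1997-06-11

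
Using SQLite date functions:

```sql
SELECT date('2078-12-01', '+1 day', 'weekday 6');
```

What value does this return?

2078-12-03

Advancing 1 more day within December lands on 2078-12-02.
`weekday 6` advances to the next Saturday; 2078-12-02 is a Friday, so it moves forward to 2078-12-03.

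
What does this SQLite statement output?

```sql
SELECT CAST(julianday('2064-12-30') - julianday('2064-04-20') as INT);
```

10 days remain in April 2064 after the 20th (30 − 20).
Full months from May 2064 through November 2064 contribute their day counts.
Then 30 days into December 2064.
Total: 10 + 31 + 30 + 31 + 31 + 30 + 31 + 30 + 30 = 254.

254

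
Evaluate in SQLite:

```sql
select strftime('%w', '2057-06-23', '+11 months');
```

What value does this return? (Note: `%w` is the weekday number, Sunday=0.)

4

First apply '+11 months': 2057-06-23 → 2058-05-23.
2058-05-23 is a Thursday; with Sunday=0 that is 4.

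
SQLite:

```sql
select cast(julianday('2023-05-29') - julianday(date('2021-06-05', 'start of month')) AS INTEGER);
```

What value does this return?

`start of month` rewinds 2021-06-05 to 2021-06-01.
29 days remain in June 2021 after the 1st (30 − 1).
Full months from July 2021 through April 2023 contribute their day counts.
Then 29 days into May 2023.
Total: 29 + 31 + 31 + 30 + 31 + 30 + 31 + 31 + 28 + 31 + 30 + 31 + 30 + 31 + 31 + 30 + 31 + 30 + 31 + 31 + 28 + 31 + 30 + 29 = 727.

727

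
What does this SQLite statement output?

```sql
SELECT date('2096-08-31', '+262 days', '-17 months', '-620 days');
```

2094-04-09

Applying '+262 days' to 2096-08-31: counting 262 days forward gives 2097-05-20.
Adding -17 months to 2097-05-20 gives 2095-12-20.
Applying '-620 days' to 2095-12-20: counting 620 days back gives 2094-04-09.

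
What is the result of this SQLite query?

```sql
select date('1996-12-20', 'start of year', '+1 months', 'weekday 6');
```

1996-02-03

`start of year` rewinds 1996-12-20 to 1996-01-01.
Adding +1 month to 1996-01-01 gives 1996-02-01.
`weekday 6` advances to the next Saturday; 1996-02-01 is a Thursday, so it moves forward to 1996-02-03.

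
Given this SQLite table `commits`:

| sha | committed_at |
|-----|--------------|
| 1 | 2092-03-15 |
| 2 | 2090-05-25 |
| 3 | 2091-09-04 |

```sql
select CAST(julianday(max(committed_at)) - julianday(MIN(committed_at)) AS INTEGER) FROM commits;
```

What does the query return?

660

MIN = 2090-05-25, MAX = 2092-03-15.
6 days remain in May 2090 after the 25th (31 − 25).
Full months from June 2090 through February 2092 contribute their day counts.
Then 15 days into March 2092.
Total: 6 + 30 + 31 + 31 + 30 + 31 + 30 + 31 + 31 + 28 + 31 + 30 + 31 + 30 + 31 + 31 + 30 + 31 + 30 + 31 + 31 + 29 + 15 = 660.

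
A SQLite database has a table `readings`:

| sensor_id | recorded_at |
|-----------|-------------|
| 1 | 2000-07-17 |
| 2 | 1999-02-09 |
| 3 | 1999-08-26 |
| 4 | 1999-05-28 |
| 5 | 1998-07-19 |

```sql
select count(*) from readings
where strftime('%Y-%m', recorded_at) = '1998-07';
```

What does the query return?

1

Rows with year-month 1998-07: 1998-07-19 → 1.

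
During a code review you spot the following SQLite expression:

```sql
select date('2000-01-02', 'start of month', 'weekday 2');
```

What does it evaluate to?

`start of month` rewinds 2000-01-02 to 2000-01-01.
`weekday 2` advances to the next Tuesday; 2000-01-01 is a Saturday, so it moves forward to 2000-01-04.

2000-01-04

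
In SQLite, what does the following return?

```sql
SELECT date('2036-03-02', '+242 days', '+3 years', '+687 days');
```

Applying '+242 days' to 2036-03-02: counting 242 days forward gives 2036-10-30.
Adding +3 years to 2036-10-30 gives 2039-10-30.
Applying '+687 days' to 2039-10-30: counting 687 days forward gives 2041-09-16.

2041-09-16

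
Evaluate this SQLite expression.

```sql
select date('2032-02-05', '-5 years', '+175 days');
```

2027-07-30

Adding -5 years to 2032-02-05 gives 2027-02-05.
Applying '+175 days' to 2027-02-05: counting 175 days forward gives 2027-07-30.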